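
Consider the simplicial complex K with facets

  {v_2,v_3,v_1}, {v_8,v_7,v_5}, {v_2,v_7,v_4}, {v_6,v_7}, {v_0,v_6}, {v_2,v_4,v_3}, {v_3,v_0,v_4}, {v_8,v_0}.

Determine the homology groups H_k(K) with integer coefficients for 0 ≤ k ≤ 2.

We work with the vertex ordering v_0 < v_1 < v_2 < v_3 < v_4 < v_5 < v_6 < v_7 < v_8. The simplices of K, each written with vertices in increasing order, are:

  0-simplices (9): [v_0], [v_1], [v_2], [v_3], [v_4], [v_5], [v_6], [v_7], [v_8]
  1-simplices (15): (15 of them)
  2-simplices (5): [v_0,v_3,v_4], [v_1,v_2,v_3], [v_2,v_3,v_4], [v_2,v_4,v_7], [v_5,v_7,v_8]

giving chain groups C_0 ≅ Z^9, C_1 ≅ Z^15, C_2 ≅ Z^5.

Boundary ∂_1: C_1 → C_0 sends each edge [p,q] (with p < q) to q − p. For instance
  ∂[v_2,v_4] = [v_4] − [v_2].
The 9×15 boundary matrix has rank 8 and Smith normal form diag(1,1,1,1,1,1,1,1).

Boundary ∂_2: C_2 → C_1 maps a triangle to the signed sum of its edges. For instance
  ∂[v_0,v_3,v_4] = [v_3,v_4] − [v_0,v_4] + [v_0,v_3],
  ∂[v_1,v_2,v_3] = [v_2,v_3] − [v_1,v_3] + [v_1,v_2].
The 15×5 boundary matrix has rank 5 and Smith normal form diag(1,1,1,1,1).

Reading off H_k = ker ∂_k / im ∂_{k+1}:

  H_0: rank C_0 − rank ∂_1 = 9 − 8 = 1, and the invariant factors of ∂_1 are all 1, so H_0 = Z.
  H_1: rank ker ∂_1 − rank ∂_2 = (15 − 8) − 5 = 2, and the invariant factors of ∂_2 are all 1, so H_1 = Z^2.
  H_2: rank ker ∂_2 − rank ∂_3 = (5 − 5) − 0 = 0, and there is no ∂_3, so H_2 = 0.

H_0 ≅ Z,  H_1 ≅ Z^2,  H_2 = 0.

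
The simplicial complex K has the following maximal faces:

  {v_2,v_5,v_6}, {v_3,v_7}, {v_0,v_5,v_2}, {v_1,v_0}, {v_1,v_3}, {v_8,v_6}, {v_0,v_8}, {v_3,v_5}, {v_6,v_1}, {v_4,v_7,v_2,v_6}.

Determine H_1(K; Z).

H_1 ≅ Z^4.

We work with the vertex ordering v_0 < v_1 < v_2 < v_3 < v_4 < v_5 < v_6 < v_7 < v_8. The simplices of K, each written with vertices in increasing order, are:

  0-simplices (9): [v_0], [v_1], [v_2], [v_3], [v_4], [v_5], [v_6], [v_7], [v_8]
  1-simplices (17): (17 of them)
  2-simplices (6): [v_0,v_2,v_5], [v_2,v_4,v_6], [v_2,v_4,v_7], [v_2,v_5,v_6], [v_2,v_6,v_7], [v_4,v_6,v_7]
  3-simplices (1): [v_2,v_4,v_6,v_7]

Hence C_0 ≅ Z^9, C_1 ≅ Z^17, C_2 ≅ Z^6, C_3 ≅ Z^1.

The boundary map ∂_1: C_1 → C_0 sends each edge [p,q] (with p < q) to q − p.
As a 9×17 matrix over Z this has rank 8, with invariant factors (1,1,1,1,1,1,1,1).

Boundary ∂_2: C_2 → C_1 acts by ∂[p,q,r] = [q,r] − [p,r] + [p,q]. For instance
  ∂[v_2,v_5,v_6] = [v_5,v_6] − [v_2,v_6] + [v_2,v_5],
  ∂[v_4,v_6,v_7] = [v_6,v_7] − [v_4,v_7] + [v_4,v_6].
The 17×6 boundary matrix has rank 5 and Smith normal form diag(1,1,1,1,1).

Boundary ∂_3: C_3 → C_2 sends each 3-simplex σ to the alternating sum Σ_i (−1)^i (σ with its i-th vertex removed). For instance
  ∂[v_2,v_4,v_6,v_7] = [v_4,v_6,v_7] − [v_2,v_6,v_7] + [v_2,v_4,v_7] − [v_2,v_4,v_6].
As a 6×1 matrix over Z this has rank 1, with invariant factors (1).

Computing H_k = (kernel of ∂_k) / (image of ∂_{k+1}):

  H_1: rank ker ∂_1 − rank ∂_2 = (17 − 8) − 5 = 4, and the invariant factors of ∂_2 are all 1, so H_1 = Z^4.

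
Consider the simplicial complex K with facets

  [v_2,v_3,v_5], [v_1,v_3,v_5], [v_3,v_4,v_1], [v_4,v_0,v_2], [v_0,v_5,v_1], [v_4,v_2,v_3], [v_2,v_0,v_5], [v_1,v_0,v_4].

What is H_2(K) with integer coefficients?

H_2 = Z.

We work with the vertex ordering v_0 < v_1 < v_2 < v_3 < v_4 < v_5. The simplices of K, each written with vertices in increasing order, are:

  0-simplices (6): [v_0], [v_1], [v_2], [v_3], [v_4], [v_5]
  1-simplices (12): [v_0,v_1], [v_0,v_2], [v_0,v_4], [v_0,v_5], [v_1,v_3], [v_1,v_4], [v_1,v_5], [v_2,v_3], [v_2,v_4], [v_2,v_5], [v_3,v_4], [v_3,v_5]
  2-simplices (8): [v_0,v_1,v_4], [v_0,v_1,v_5], [v_0,v_2,v_4], [v_0,v_2,v_5], [v_1,v_3,v_4], [v_1,v_3,v_5], [v_2,v_3,v_4], [v_2,v_3,v_5]

so the chain groups are C_0 ≅ Z^6, C_1 ≅ Z^12, C_2 ≅ Z^8.

The boundary map ∂_1: C_1 → C_0 maps an edge to its endpoints' difference, ∂[p,q] = q − p. For instance
  ∂[v_2,v_3] = [v_3] − [v_2].
The 6×12 boundary matrix has rank 5 and Smith normal form diag(1,1,1,1,1).

The boundary map ∂_2: C_2 → C_1 acts by ∂[p,q,r] = [q,r] − [p,r] + [p,q]. For instance
  ∂[v_1,v_3,v_4] = [v_3,v_4] − [v_1,v_4] + [v_1,v_3],
  ∂[v_0,v_2,v_5] = [v_2,v_5] − [v_0,v_5] + [v_0,v_2].
This gives a 12×8 integer matrix of rank 7; reducing to Smith normal form yields diagonal entries (1,1,1,1,1,1,1).

Reading off H_k = ker ∂_k / im ∂_{k+1}:

  H_2: rank ker ∂_2 − rank ∂_3 = (8 − 7) − 0 = 1, and there is no ∂_3, so H_2 ≅ Z.

(K is a triangulation of the 2-sphere S^2.)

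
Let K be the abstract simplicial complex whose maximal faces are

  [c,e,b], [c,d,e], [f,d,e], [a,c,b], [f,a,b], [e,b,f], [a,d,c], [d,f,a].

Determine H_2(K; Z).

Take the total order a < b < c < d < e < f on the vertex set. Then K (dimension 2) consists of the simplices:

  0-simplices (6): a, b, c, d, e, f
  1-simplices (12): ab, ac, ad, af, bc, be, bf, cd, ce, de, df, ef
  2-simplices (8): abc, abf, acd, adf, bce, bef, cde, def

giving chain groups C_0 ≅ Z^6, C_1 ≅ Z^12, C_2 ≅ Z^8.

Boundary ∂_1: C_1 → C_0 sends each edge [p,q] (with p < q) to q − p. For instance
  ∂ac = c − a.
The resulting 6×12 matrix has rank 5, and its Smith normal form has invariant factors (1,1,1,1,1).

The boundary map ∂_2: C_2 → C_1 maps a triangle to the signed sum of its edges. For instance
  ∂bef = ef − bf + be,
  ∂abc = bc − ac + ab.
The 12×8 boundary matrix has rank 7 and Smith normal form diag(1,1,1,1,1,1,1).

Now H_k = ker ∂_k / im ∂_{k+1}, so:

  H_2: rank ker ∂_2 − rank ∂_3 = (8 − 7) − 0 = 1, and there is no ∂_3, so H_2 ≅ Z.

(K is a triangulation of the 2-sphere S^2.)

H_2 = Z.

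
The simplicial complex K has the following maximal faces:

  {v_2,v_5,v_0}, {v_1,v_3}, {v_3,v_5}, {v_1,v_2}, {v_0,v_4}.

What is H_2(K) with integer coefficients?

Take the total order v_0 < v_1 < v_2 < v_3 < v_4 < v_5 on the vertex set. Then K (dimension 2) consists of the simplices:

  0-simplices (6): [v_0], [v_1], [v_2], [v_3], [v_4], [v_5]
  1-simplices (7): [v_0,v_2], [v_0,v_4], [v_0,v_5], [v_1,v_2], [v_1,v_3], [v_2,v_5], [v_3,v_5]
  2-simplices (1): [v_0,v_2,v_5]

Hence C_0 ≅ Z^6, C_1 ≅ Z^7, C_2 ≅ Z^1.

∂_1: C_1 → C_0 maps an edge to its endpoints' difference, ∂[p,q] = q − p. For instance
  ∂[v_1,v_2] = [v_2] − [v_1].
The resulting 6×7 matrix has rank 5, and its Smith normal form has invariant factors (1,1,1,1,1).

The boundary map ∂_2: C_2 → C_1 acts by ∂[p,q,r] = [q,r] − [p,r] + [p,q]. For instance
  ∂[v_0,v_2,v_5] = [v_2,v_5] − [v_0,v_5] + [v_0,v_2].
As a 7×1 matrix over Z this has rank 1, with invariant factors (1).

From H_k ≅ ker(∂_k) / im(∂_{k+1}) we obtain:

  H_2: rank ker ∂_2 − rank ∂_3 = (1 − 1) − 0 = 0, and there is no ∂_3, so H_2 ≅ 0.

H_2 = 0.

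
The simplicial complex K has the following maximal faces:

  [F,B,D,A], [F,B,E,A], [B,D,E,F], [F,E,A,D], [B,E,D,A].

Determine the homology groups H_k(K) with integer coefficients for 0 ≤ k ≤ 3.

H_0 ≅ Z,  H_1 = 0,  H_2 = 0,  H_3 ≅ Z.

K has 5 vertices, 10 edges, 10 triangles, 5 3-simplices.
rank ∂_0 = 0, rank ∂_1 = 4 ⇒ b_0 = 5 − 0 − 4 = 1; all invariant factors of ∂_1 are 1 so no torsion. So H_0 = Z.
rank ∂_1 = 4, rank ∂_2 = 6 ⇒ b_1 = 10 − 4 − 6 = 0; all invariant factors of ∂_2 are 1 so no torsion. So H_1 = 0.
rank ∂_2 = 6, rank ∂_3 = 4 ⇒ b_2 = 10 − 6 − 4 = 0; all invariant factors of ∂_3 are 1 so no torsion. So H_2 = 0.
rank ∂_3 = 4, rank ∂_4 = 0 ⇒ b_3 = 5 − 4 − 0 = 1. So H_3 = Z.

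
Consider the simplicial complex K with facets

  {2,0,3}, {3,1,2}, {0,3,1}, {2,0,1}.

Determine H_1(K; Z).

We work with the vertex ordering 0 < 1 < 2 < 3. The simplices of K, each written with vertices in increasing order, are:

  0-simplices (4): [0], [1], [2], [3]
  1-simplices (6): [0,1], [0,2], [0,3], [1,2], [1,3], [2,3]
  2-simplices (4): [0,1,2], [0,1,3], [0,2,3], [1,2,3]

so the chain groups are C_0 ≅ Z^4, C_1 ≅ Z^6, C_2 ≅ Z^4.

∂_1: C_1 → C_0 is given by ∂[p,q] = [q] − [p].
The 4×6 boundary matrix has rank 3 and Smith normal form diag(1,1,1).

The boundary map ∂_2: C_2 → C_1 sends each 2-simplex [p,q,r] to [q,r] − [p,r] + [p,q]. For instance
  ∂[0,1,3] = [1,3] − [0,3] + [0,1],
  ∂[0,2,3] = [2,3] − [0,3] + [0,2].
The resulting 6×4 matrix has rank 3, and its Smith normal form has invariant factors (1,1,1).

From H_k ≅ ker(∂_k) / im(∂_{k+1}) we obtain:

  H_1: rank ker ∂_1 − rank ∂_2 = (6 − 3) − 3 = 0, and the invariant factors of ∂_2 are all 1, so H_1 ≅ 0.

H_1 = 0.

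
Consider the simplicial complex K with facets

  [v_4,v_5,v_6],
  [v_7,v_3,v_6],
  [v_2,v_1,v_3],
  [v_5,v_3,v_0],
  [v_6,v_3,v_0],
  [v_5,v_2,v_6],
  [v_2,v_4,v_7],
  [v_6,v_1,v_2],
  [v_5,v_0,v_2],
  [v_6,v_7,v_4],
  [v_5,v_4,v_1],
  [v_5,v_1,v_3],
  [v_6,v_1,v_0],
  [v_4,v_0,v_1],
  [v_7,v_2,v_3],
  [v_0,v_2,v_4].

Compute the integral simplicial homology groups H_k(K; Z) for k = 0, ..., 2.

H_0 = Z,  H_1 = Z^2,  H_2 = Z.

Fix the vertex order v_0 < v_1 < v_2 < v_3 < v_4 < v_5 < v_6 < v_7 and write every simplex with vertices in increasing order. Then dim K = 2 and the simplices of K are:

  0-simplices (8): [v_0], [v_1], [v_2], [v_3], [v_4], [v_5], [v_6], [v_7]
  1-simplices (24): (24 of them)
  2-simplices (16): (16 of them)

Hence C_0 ≅ Z^8, C_1 ≅ Z^24, C_2 ≅ Z^16.

Boundary ∂_1: C_1 → C_0 sends each edge [p,q] (with p < q) to q − p.
As a 8×24 matrix over Z this has rank 7, with invariant factors (1,1,1,1,1,1,1).

Boundary ∂_2: C_2 → C_1 acts by ∂[p,q,r] = [q,r] − [p,r] + [p,q]. For instance
  ∂[v_1,v_4,v_5] = [v_4,v_5] − [v_1,v_5] + [v_1,v_4],
  ∂[v_2,v_5,v_6] = [v_5,v_6] − [v_2,v_6] + [v_2,v_5].
As a 24×16 matrix over Z this has rank 15, with invariant factors (1,1,1,1,1,1,1,1,1,1,1,1,1,1,1).

Now H_k = ker ∂_k / im ∂_{k+1}, so:

  H_0: rank C_0 − rank ∂_1 = 8 − 7 = 1, and the invariant factors of ∂_1 are all 1, so H_0 ≅ Z.
  H_1: rank ker ∂_1 − rank ∂_2 = (24 − 7) − 15 = 2, and the invariant factors of ∂_2 are all 1, so H_1 ≅ Z^2.
  H_2: rank ker ∂_2 − rank ∂_3 = (16 − 15) − 0 = 1, and there is no ∂_3, so H_2 ≅ Z.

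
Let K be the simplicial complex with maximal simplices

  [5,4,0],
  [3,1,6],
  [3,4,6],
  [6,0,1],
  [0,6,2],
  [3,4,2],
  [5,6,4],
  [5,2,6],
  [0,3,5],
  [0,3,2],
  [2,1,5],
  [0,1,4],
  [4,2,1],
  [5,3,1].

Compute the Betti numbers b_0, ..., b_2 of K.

b_0 = 1, b_1 = 2, b_2 = 1.

Fix the vertex order 0 < 1 < 2 < 3 < 4 < 5 < 6 and write every simplex with vertices in increasing order. Then dim K = 2 and the simplices of K are:

  0-simplices (7): [0], [1], [2], [3], [4], [5], [6]
  1-simplices (21): [0,1], [0,2], [0,3], [0,4], [0,5], [0,6], [1,2], [1,3], [1,4], [1,5], [1,6], [2,3], [2,4], [2,5], [2,6], [3,4], [3,5], [3,6], [4,5], [4,6], [5,6]
  2-simplices (14): [0,1,4], [0,1,6], [0,2,3], [0,2,6], [0,3,5], [0,4,5], [1,2,4], [1,2,5], [1,3,5], [1,3,6], [2,3,4], [2,5,6], [3,4,6], [4,5,6]

giving chain groups C_0 ≅ Z^7, C_1 ≅ Z^21, C_2 ≅ Z^14.

The boundary map ∂_1: C_1 → C_0 is given by ∂[p,q] = [q] − [p].
As a 7×21 matrix over Z this has rank 6, with invariant factors (1,1,1,1,1,1).

∂_2: C_2 → C_1 maps a triangle to the signed sum of its edges. For instance
  ∂[0,1,4] = [1,4] − [0,4] + [0,1],
  ∂[1,3,5] = [3,5] − [1,5] + [1,3].
The resulting 21×14 matrix has rank 13, and its Smith normal form has invariant factors (1,1,1,1,1,1,1,1,1,1,1,1,1).

Reading off H_k = ker ∂_k / im ∂_{k+1}:

  H_0: rank C_0 − rank ∂_1 = 7 − 6 = 1, and the invariant factors of ∂_1 are all 1, so H_0 ≅ Z.
  H_1: rank ker ∂_1 − rank ∂_2 = (21 − 6) − 13 = 2, and the invariant factors of ∂_2 are all 1, so H_1 ≅ Z^2.
  H_2: rank ker ∂_2 − rank ∂_3 = (14 − 13) − 0 = 1, and there is no ∂_3, so H_2 ≅ Z.

As a check, the Euler characteristic is 7 − 21 + 14 = 0, which agrees with 1 − 2 + 1 = 0.

Hence the Betti numbers are b_0 = 1, b_1 = 2, b_2 = 1.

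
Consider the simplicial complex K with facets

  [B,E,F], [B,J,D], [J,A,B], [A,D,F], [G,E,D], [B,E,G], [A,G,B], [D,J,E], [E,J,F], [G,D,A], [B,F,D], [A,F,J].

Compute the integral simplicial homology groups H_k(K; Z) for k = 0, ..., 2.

Order the vertices as A < B < D < E < F < G < J. Listing each simplex with vertices in this order, K has dimension 2 with simplices:

  0-simplices (7): A, B, D, E, F, G, J
  1-simplices (18): AB, AD, AF, AG, AJ, BD, BE, BF, BG, BJ, DE, DF, DG, DJ, EF, EG, EJ, FJ
  2-simplices (12): ABG, ABJ, ADF, ADG, AFJ, BDF, BDJ, BEF, BEG, DEG, DEJ, EFJ

so the chain groups are C_0 ≅ Z^7, C_1 ≅ Z^18, C_2 ≅ Z^12.

The boundary map ∂_1: C_1 → C_0 maps an edge to its endpoints' difference, ∂[p,q] = q − p.
As a 7×18 matrix over Z this has rank 6, with invariant factors (1,1,1,1,1,1).

∂_2: C_2 → C_1 sends each 2-simplex [p,q,r] to [q,r] − [p,r] + [p,q]. For instance
  ∂ABJ = BJ − AJ + AB,
  ∂ADF = DF − AF + AD.
This gives a 18×12 integer matrix of rank 12; reducing to Smith normal form yields diagonal entries (1,1,1,1,1,1,1,1,1,1,1,2).

Now H_k = ker ∂_k / im ∂_{k+1}, so:

  H_0: rank C_0 − rank ∂_1 = 7 − 6 = 1, and the invariant factors of ∂_1 are all 1, so H_0 = Z.
  H_1: rank ker ∂_1 − rank ∂_2 = (18 − 6) − 12 = 0, and ∂_2 has invariant factor 2 > 1, so H_1 = Z/2.
  H_2: rank ker ∂_2 − rank ∂_3 = (12 − 12) − 0 = 0, and there is no ∂_3, so H_2 = 0.

H_0 = Z,  H_1 = Z/2,  H_2 = 0.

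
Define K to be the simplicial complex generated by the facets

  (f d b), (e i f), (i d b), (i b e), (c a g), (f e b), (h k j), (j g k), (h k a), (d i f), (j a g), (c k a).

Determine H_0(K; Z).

We work with the vertex ordering a < b < c < d < e < f < g < h < i < j < k. The simplices of K, each written with vertices in increasing order, are:

  0-simplices (11): a, b, c, d, e, f, g, h, i, j, k
  1-simplices (21): ac, ag, ah, aj, ak, bd, be, bf, bi, cg, ck, df, di, ef, ei, fi, gj, gk, hj, hk, jk
  2-simplices (12): acg, ack, agj, ahk, bdf, bdi, bef, bei, dfi, efi, gjk, hjk

so the chain groups are C_0 ≅ Z^11, C_1 ≅ Z^21, C_2 ≅ Z^12.

∂_1: C_1 → C_0 maps an edge to its endpoints' difference, ∂[p,q] = q − p. For instance
  ∂ag = g − a.
As a 11×21 matrix over Z this has rank 9, with invariant factors (1,1,1,1,1,1,1,1,1).

∂_2: C_2 → C_1 sends each 2-simplex [p,q,r] to [q,r] − [p,r] + [p,q]. For instance
  ∂bdi = di − bi + bd,
  ∂gjk = jk − gk + gj.
As a 21×12 matrix over Z this has rank 11, with invariant factors (1,1,1,1,1,1,1,1,1,1,1).

From H_k ≅ ker(∂_k) / im(∂_{k+1}) we obtain:

  H_0: rank C_0 − rank ∂_1 = 11 − 9 = 2, and the invariant factors of ∂_1 are all 1, so H_0 = Z^2.

H_0 = Z^2.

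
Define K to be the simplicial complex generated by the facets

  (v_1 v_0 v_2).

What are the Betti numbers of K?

K has 3 vertices, 3 edges, 1 triangle.
rank ∂_0 = 0, rank ∂_1 = 2 ⇒ b_0 = 3 − 0 − 2 = 1; all invariant factors of ∂_1 are 1 so no torsion. So H_0 = Z.
rank ∂_1 = 2, rank ∂_2 = 1 ⇒ b_1 = 3 − 2 − 1 = 0; all invariant factors of ∂_2 are 1 so no torsion. So H_1 = 0.
rank ∂_2 = 1, rank ∂_3 = 0 ⇒ b_2 = 1 − 1 − 0 = 0. So H_2 = 0.

b_0 = 1, b_1 = 0, b_2 = 0.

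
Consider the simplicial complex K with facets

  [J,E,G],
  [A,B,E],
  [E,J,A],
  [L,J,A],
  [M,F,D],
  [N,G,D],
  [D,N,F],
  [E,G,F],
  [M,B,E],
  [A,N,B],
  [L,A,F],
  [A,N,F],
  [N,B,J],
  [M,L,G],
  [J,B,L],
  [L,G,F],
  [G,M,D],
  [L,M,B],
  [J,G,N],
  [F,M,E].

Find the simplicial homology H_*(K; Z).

Take the total order A < B < D < E < F < G < J < L < M < N on the vertex set. Then K (dimension 2) consists of the simplices:

  0-simplices (10): A, B, D, E, F, G, J, L, M, N
  1-simplices (30): AB, AE, AF, AJ, AL, AN, BE, BJ, BL, BM, BN, DF, DG, DM, DN, EF, EG, EJ, EM, FG, FL, FM, FN, GJ, GL, GM, GN, JL, JN, LM
  2-simplices (20): ABE, ABN, AEJ, AFL, AFN, AJL, BEM, BJL, BJN, BLM, DFM, DFN, DGM, DGN, EFG, EFM, EGJ, FGL, GJN, GLM

Hence C_0 ≅ Z^10, C_1 ≅ Z^30, C_2 ≅ Z^20.

The boundary map ∂_1: C_1 → C_0 maps an edge to its endpoints' difference, ∂[p,q] = q − p. For instance
  ∂FM = M − F.
The 10×30 boundary matrix has rank 9 and Smith normal form diag(1,1,1,1,1,1,1,1,1).

∂_2: C_2 → C_1 maps a triangle to the signed sum of its edges. For instance
  ∂DGN = GN − DN + DG,
  ∂BJN = JN − BN + BJ.
As a 30×20 matrix over Z this has rank 20, with invariant factors (1,1,1,1,1,1,1,1,1,1,1,1,1,1,1,1,1,1,1,2).

Now H_k = ker ∂_k / im ∂_{k+1}, so:

  H_0: rank C_0 − rank ∂_1 = 10 − 9 = 1, and the invariant factors of ∂_1 are all 1, so H_0 = Z.
  H_1: rank ker ∂_1 − rank ∂_2 = (30 − 9) − 20 = 1, and ∂_2 has invariant factor 2 > 1, so H_1 = Z × Z/2.
  H_2: rank ker ∂_2 − rank ∂_3 = (20 − 20) − 0 = 0, and there is no ∂_3, so H_2 = 0.

As a check, the Euler characteristic is 10 − 30 + 20 = 0, which agrees with 1 − 1 + 0 = 0.

H_0 = Z,  H_1 = Z × Z/2,  H_2 = 0.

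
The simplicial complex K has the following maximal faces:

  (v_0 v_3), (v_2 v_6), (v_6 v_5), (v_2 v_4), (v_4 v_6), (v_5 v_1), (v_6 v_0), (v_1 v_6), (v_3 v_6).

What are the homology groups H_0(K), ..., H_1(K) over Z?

Order the vertices as v_0 < v_1 < v_2 < v_3 < v_4 < v_5 < v_6. Listing each simplex with vertices in this order, K has dimension 1 with simplices:

  0-simplices (7): [v_0], [v_1], [v_2], [v_3], [v_4], [v_5], [v_6]
  1-simplices (9): [v_0,v_3], [v_0,v_6], [v_1,v_5], [v_1,v_6], [v_2,v_4], [v_2,v_6], [v_3,v_6], [v_4,v_6], [v_5,v_6]

giving chain groups C_0 ≅ Z^7, C_1 ≅ Z^9.

Boundary ∂_1: C_1 → C_0 maps an edge to its endpoints' difference, ∂[p,q] = q − p.
The 7×9 boundary matrix has rank 6 and Smith normal form diag(1,1,1,1,1,1).

Now H_k = ker ∂_k / im ∂_{k+1}, so:

  H_0: rank C_0 − rank ∂_1 = 7 − 6 = 1, and the invariant factors of ∂_1 are all 1, so H_0 = Z.
  H_1: rank ker ∂_1 − rank ∂_2 = (9 − 6) − 0 = 3, and there is no ∂_2, so H_1 = Z^3.

As a check, the Euler characteristic is 7 − 9 = -2, which agrees with 1 − 3 = -2.
(K is a triangulation of a wedge of 3 circles.)

H_0 = Z,  H_1 = Z^3.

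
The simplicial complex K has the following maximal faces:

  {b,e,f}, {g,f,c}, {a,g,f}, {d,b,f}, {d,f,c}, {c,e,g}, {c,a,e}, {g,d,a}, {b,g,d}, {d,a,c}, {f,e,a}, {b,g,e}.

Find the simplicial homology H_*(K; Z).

Order the vertices as a < b < c < d < e < f < g. Listing each simplex with vertices in this order, K has dimension 2 with simplices:

  0-simplices (7): a, b, c, d, e, f, g
  1-simplices (18): ac, ad, ae, af, ag, bd, be, bf, bg, cd, ce, cf, cg, df, dg, ef, eg, fg
  2-simplices (12): acd, ace, adg, aef, afg, bdf, bdg, bef, beg, cdf, ceg, cfg

giving chain groups C_0 ≅ Z^7, C_1 ≅ Z^18, C_2 ≅ Z^12.

Boundary ∂_1: C_1 → C_0 sends each edge [p,q] (with p < q) to q − p. For instance
  ∂bg = g − b.
This gives a 7×18 integer matrix of rank 6; reducing to Smith normal form yields diagonal entries (1,1,1,1,1,1).

The boundary map ∂_2: C_2 → C_1 maps a triangle to the signed sum of its edges. For instance
  ∂acd = cd − ad + ac,
  ∂ace = ce − ae + ac.
The resulting 18×12 matrix has rank 12, and its Smith normal form has invariant factors (1,1,1,1,1,1,1,1,1,1,1,2).

Reading off H_k = ker ∂_k / im ∂_{k+1}:

  H_0: rank C_0 − rank ∂_1 = 7 − 6 = 1, and the invariant factors of ∂_1 are all 1, so H_0 = Z.
  H_1: rank ker ∂_1 − rank ∂_2 = (18 − 6) − 12 = 0, and ∂_2 has invariant factor 2 > 1, so H_1 = Z/2Z.
  H_2: rank ker ∂_2 − rank ∂_3 = (12 − 12) − 0 = 0, and there is no ∂_3, so H_2 = 0.

As a check, the Euler characteristic is 7 − 18 + 12 = 1, which agrees with 1 − 0 + 0 = 1.

H_0 ≅ Z,  H_1 ≅ Z/2Z,  H_2 = 0.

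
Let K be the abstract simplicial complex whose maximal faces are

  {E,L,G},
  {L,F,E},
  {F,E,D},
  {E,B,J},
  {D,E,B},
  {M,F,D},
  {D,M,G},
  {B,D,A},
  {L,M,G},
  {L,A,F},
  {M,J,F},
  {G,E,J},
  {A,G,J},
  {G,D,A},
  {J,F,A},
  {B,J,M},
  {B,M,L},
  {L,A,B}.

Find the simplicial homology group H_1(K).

H_1 ≅ Z^2.

K has 9 vertices, 27 edges, 18 triangles.
rank ∂_1 = 8, rank ∂_2 = 17 ⇒ b_1 = 27 − 8 − 17 = 2; all invariant factors of ∂_2 are 1 so no torsion. So H_1 = Z^2.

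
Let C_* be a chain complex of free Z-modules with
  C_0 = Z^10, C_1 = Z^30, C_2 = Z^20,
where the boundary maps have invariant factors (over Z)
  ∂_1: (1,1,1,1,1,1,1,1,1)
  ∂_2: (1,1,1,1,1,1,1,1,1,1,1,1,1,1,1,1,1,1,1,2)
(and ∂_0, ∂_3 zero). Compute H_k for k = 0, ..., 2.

H_0 ≅ Z,  H_1 ≅ Z × Z/2,  H_2 = 0.

H_0: b_0 = 10 − 0 − 9 = 1; torsion from ∂_1 factors > 1: none. So H_0 ≅ Z.
H_1: b_1 = 30 − 9 − 20 = 1; torsion from ∂_2 factors > 1: [2]. So H_1 ≅ Z × Z/2.
H_2: b_2 = 20 − 20 − 0 = 0; torsion from ∂_3 factors > 1: none. So H_2 ≅ 0.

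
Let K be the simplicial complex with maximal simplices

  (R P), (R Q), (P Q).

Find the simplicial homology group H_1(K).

H_1 = Z.

We work with the vertex ordering P < Q < R. The simplices of K, each written with vertices in increasing order, are:

  0-simplices (3): P, Q, R
  1-simplices (3): PQ, PR, QR

Hence C_0 ≅ Z^3, C_1 ≅ Z^3.

The boundary map ∂_1: C_1 → C_0 maps an edge to its endpoints' difference, ∂[p,q] = q − p. For instance
  ∂PR = R − P.
The 3×3 boundary matrix has rank 2 and Smith normal form diag(1,1).

Reading off H_k = ker ∂_k / im ∂_{k+1}:

  H_1: rank ker ∂_1 − rank ∂_2 = (3 − 2) − 0 = 1, and there is no ∂_2, so H_1 = Z.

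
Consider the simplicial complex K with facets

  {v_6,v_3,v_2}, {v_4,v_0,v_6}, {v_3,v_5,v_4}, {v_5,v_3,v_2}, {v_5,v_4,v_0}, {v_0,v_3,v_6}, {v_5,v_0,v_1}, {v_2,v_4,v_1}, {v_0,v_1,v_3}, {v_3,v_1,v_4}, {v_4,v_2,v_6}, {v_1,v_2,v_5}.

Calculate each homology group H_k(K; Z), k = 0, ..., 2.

H_0 = Z,  H_1 = Z_2,  H_2 = 0.

Fix the vertex order v_0 < v_1 < v_2 < v_3 < v_4 < v_5 < v_6 and write every simplex with vertices in increasing order. Then dim K = 2 and the simplices of K are:

  0-simplices (7): [v_0], [v_1], [v_2], [v_3], [v_4], [v_5], [v_6]
  1-simplices (18): (18 of them)
  2-simplices (12): (12 of them)

giving chain groups C_0 ≅ Z^7, C_1 ≅ Z^18, C_2 ≅ Z^12.

Boundary ∂_1: C_1 → C_0 maps an edge to its endpoints' difference, ∂[p,q] = q − p. For instance
  ∂[v_2,v_4] = [v_4] − [v_2].
The resulting 7×18 matrix has rank 6, and its Smith normal form has invariant factors (1,1,1,1,1,1).

The boundary map ∂_2: C_2 → C_1 sends each 2-simplex [p,q,r] to [q,r] − [p,r] + [p,q]. For instance
  ∂[v_1,v_3,v_4] = [v_3,v_4] − [v_1,v_4] + [v_1,v_3],
  ∂[v_3,v_4,v_5] = [v_4,v_5] − [v_3,v_5] + [v_3,v_4].
This gives a 18×12 integer matrix of rank 12; reducing to Smith normal form yields diagonal entries (1,1,1,1,1,1,1,1,1,1,1,2).

Reading off H_k = ker ∂_k / im ∂_{k+1}:

  H_0: rank C_0 − rank ∂_1 = 7 − 6 = 1, and the invariant factors of ∂_1 are all 1, so H_0 ≅ Z.
  H_1: rank ker ∂_1 − rank ∂_2 = (18 − 6) − 12 = 0, and ∂_2 has invariant factor 2 > 1, so H_1 ≅ Z_2.
  H_2: rank ker ∂_2 − rank ∂_3 = (12 − 12) − 0 = 0, and there is no ∂_3, so H_2 ≅ 0.

As a check, the Euler characteristic is 7 − 18 + 12 = 1, which agrees with 1 − 0 + 0 = 1.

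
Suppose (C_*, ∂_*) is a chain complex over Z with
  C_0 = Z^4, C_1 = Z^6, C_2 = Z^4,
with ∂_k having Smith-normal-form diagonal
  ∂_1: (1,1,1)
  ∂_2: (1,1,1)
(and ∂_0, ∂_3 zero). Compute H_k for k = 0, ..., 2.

H_0: b_0 = 4 − 0 − 3 = 1; torsion from ∂_1 factors > 1: none. So H_0 = Z.
H_1: b_1 = 6 − 3 − 3 = 0; torsion from ∂_2 factors > 1: none. So H_1 = 0.
H_2: b_2 = 4 − 3 − 0 = 1; torsion from ∂_3 factors > 1: none. So H_2 = Z.

H_0 = Z,  H_1 = 0,  H_2 = Z.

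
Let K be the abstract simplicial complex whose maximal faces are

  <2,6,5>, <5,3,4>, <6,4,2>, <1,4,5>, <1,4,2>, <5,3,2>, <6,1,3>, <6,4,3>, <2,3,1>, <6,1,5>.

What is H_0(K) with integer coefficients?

H_0 ≅ Z.

We work with the vertex ordering 1 < 2 < 3 < 4 < 5 < 6. The simplices of K, each written with vertices in increasing order, are:

  0-simplices (6): [1], [2], [3], [4], [5], [6]
  1-simplices (15): [1,2], [1,3], [1,4], [1,5], [1,6], [2,3], [2,4], [2,5], [2,6], [3,4], [3,5], [3,6], [4,5], [4,6], [5,6]
  2-simplices (10): [1,2,3], [1,2,4], [1,3,6], [1,4,5], [1,5,6], [2,3,5], [2,4,6], [2,5,6], [3,4,5], [3,4,6]

giving chain groups C_0 ≅ Z^6, C_1 ≅ Z^15, C_2 ≅ Z^10.

The boundary map ∂_1: C_1 → C_0 maps an edge to its endpoints' difference, ∂[p,q] = q − p. For instance
  ∂[1,6] = [6] − [1].
The 6×15 boundary matrix has rank 5 and Smith normal form diag(1,1,1,1,1).

Boundary ∂_2: C_2 → C_1 maps a triangle to the signed sum of its edges. For instance
  ∂[1,3,6] = [3,6] − [1,6] + [1,3],
  ∂[2,5,6] = [5,6] − [2,6] + [2,5].
This gives a 15×10 integer matrix of rank 10; reducing to Smith normal form yields diagonal entries (1,1,1,1,1,1,1,1,1,2).

Reading off H_k = ker ∂_k / im ∂_{k+1}:

  H_0: rank C_0 − rank ∂_1 = 6 − 5 = 1, and the invariant factors of ∂_1 are all 1, so H_0 ≅ Z.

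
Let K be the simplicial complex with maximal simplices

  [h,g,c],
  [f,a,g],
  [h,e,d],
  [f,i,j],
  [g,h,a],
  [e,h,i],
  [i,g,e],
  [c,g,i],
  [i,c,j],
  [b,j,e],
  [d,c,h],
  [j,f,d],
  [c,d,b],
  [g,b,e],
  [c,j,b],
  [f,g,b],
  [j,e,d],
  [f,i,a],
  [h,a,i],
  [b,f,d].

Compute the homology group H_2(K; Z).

Fix the vertex order a < b < c < d < e < f < g < h < i < j and write every simplex with vertices in increasing order. Then dim K = 2 and the simplices of K are:

  0-simplices (10): a, b, c, d, e, f, g, h, i, j
  1-simplices (30): af, ag, ah, ai, bc, bd, be, bf, bg, bj, cd, cg, ch, ci, cj, de, df, dh, dj, eg, eh, ei, ej, fg, fi, fj, gh, gi, hi, ij
  2-simplices (20): afg, afi, agh, ahi, bcd, bcj, bdf, beg, bej, bfg, cdh, cgh, cgi, cij, deh, dej, dfj, egi, ehi, fij

so the chain groups are C_0 ≅ Z^10, C_1 ≅ Z^30, C_2 ≅ Z^20.

The boundary map ∂_1: C_1 → C_0 sends each edge [p,q] (with p < q) to q − p.
The 10×30 boundary matrix has rank 9 and Smith normal form diag(1,1,1,1,1,1,1,1,1).

∂_2: C_2 → C_1 acts by ∂[p,q,r] = [q,r] − [p,r] + [p,q]. For instance
  ∂bcd = cd − bd + bc,
  ∂cij = ij − cj + ci.
This gives a 30×20 integer matrix of rank 20; reducing to Smith normal form yields diagonal entries (1,1,1,1,1,1,1,1,1,1,1,1,1,1,1,1,1,1,1,2).

Now H_k = ker ∂_k / im ∂_{k+1}, so:

  H_2: rank ker ∂_2 − rank ∂_3 = (20 − 20) − 0 = 0, and there is no ∂_3, so H_2 ≅ 0.

(K is a triangulation of the Klein bottle.)

H_2 = 0.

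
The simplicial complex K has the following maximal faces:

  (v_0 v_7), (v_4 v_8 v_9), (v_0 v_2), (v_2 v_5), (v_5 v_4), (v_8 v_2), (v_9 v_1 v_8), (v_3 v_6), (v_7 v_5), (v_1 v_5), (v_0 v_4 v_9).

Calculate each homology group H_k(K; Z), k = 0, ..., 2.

We work with the vertex ordering v_0 < v_1 < v_2 < v_3 < v_4 < v_5 < v_6 < v_7 < v_8 < v_9. The simplices of K, each written with vertices in increasing order, are:

  0-simplices (10): [v_0], [v_1], [v_2], [v_3], [v_4], [v_5], [v_6], [v_7], [v_8], [v_9]
  1-simplices (15): (15 of them)
  2-simplices (3): [v_0,v_4,v_9], [v_1,v_8,v_9], [v_4,v_8,v_9]

so the chain groups are C_0 ≅ Z^10, C_1 ≅ Z^15, C_2 ≅ Z^3.

Boundary ∂_1: C_1 → C_0 maps an edge to its endpoints' difference, ∂[p,q] = q − p. For instance
  ∂[v_0,v_2] = [v_2] − [v_0].
As a 10×15 matrix over Z this has rank 8, with invariant factors (1,1,1,1,1,1,1,1).

The boundary map ∂_2: C_2 → C_1 acts by ∂[p,q,r] = [q,r] − [p,r] + [p,q]. For instance
  ∂[v_0,v_4,v_9] = [v_4,v_9] − [v_0,v_9] + [v_0,v_4],
  ∂[v_1,v_8,v_9] = [v_8,v_9] − [v_1,v_9] + [v_1,v_8].
As a 15×3 matrix over Z this has rank 3, with invariant factors (1,1,1).

Reading off H_k = ker ∂_k / im ∂_{k+1}:

  H_0: rank C_0 − rank ∂_1 = 10 − 8 = 2, and the invariant factors of ∂_1 are all 1, so H_0 ≅ Z^2.
  H_1: rank ker ∂_1 − rank ∂_2 = (15 − 8) − 3 = 4, and the invariant factors of ∂_2 are all 1, so H_1 ≅ Z^4.
  H_2: rank ker ∂_2 − rank ∂_3 = (3 − 3) − 0 = 0, and there is no ∂_3, so H_2 ≅ 0.

H_0 = Z^2,  H_1 = Z^4,  H_2 = 0.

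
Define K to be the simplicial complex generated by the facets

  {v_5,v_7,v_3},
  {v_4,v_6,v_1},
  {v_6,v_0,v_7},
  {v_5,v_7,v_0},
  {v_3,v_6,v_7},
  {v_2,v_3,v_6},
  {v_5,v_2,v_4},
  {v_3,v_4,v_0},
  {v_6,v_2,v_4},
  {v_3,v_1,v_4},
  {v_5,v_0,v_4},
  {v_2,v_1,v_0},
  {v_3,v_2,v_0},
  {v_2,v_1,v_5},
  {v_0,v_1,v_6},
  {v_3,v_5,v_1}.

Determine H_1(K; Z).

H_1 = Z^2.

Fix the vertex order v_0 < v_1 < v_2 < v_3 < v_4 < v_5 < v_6 < v_7 and write every simplex with vertices in increasing order. Then dim K = 2 and the simplices of K are:

  0-simplices (8): [v_0], [v_1], [v_2], [v_3], [v_4], [v_5], [v_6], [v_7]
  1-simplices (24): (24 of them)
  2-simplices (16): (16 of them)

giving chain groups C_0 ≅ Z^8, C_1 ≅ Z^24, C_2 ≅ Z^16.

Boundary ∂_1: C_1 → C_0 maps an edge to its endpoints' difference, ∂[p,q] = q − p.
This gives a 8×24 integer matrix of rank 7; reducing to Smith normal form yields diagonal entries (1,1,1,1,1,1,1).

∂_2: C_2 → C_1 acts by ∂[p,q,r] = [q,r] − [p,r] + [p,q]. For instance
  ∂[v_3,v_6,v_7] = [v_6,v_7] − [v_3,v_7] + [v_3,v_6],
  ∂[v_1,v_3,v_5] = [v_3,v_5] − [v_1,v_5] + [v_1,v_3].
This gives a 24×16 integer matrix of rank 15; reducing to Smith normal form yields diagonal entries (1,1,1,1,1,1,1,1,1,1,1,1,1,1,1).

From H_k ≅ ker(∂_k) / im(∂_{k+1}) we obtain:

  H_1: rank ker ∂_1 − rank ∂_2 = (24 − 7) − 15 = 2, and the invariant factors of ∂_2 are all 1, so H_1 = Z^2.

(K is a triangulation of the torus T^2.)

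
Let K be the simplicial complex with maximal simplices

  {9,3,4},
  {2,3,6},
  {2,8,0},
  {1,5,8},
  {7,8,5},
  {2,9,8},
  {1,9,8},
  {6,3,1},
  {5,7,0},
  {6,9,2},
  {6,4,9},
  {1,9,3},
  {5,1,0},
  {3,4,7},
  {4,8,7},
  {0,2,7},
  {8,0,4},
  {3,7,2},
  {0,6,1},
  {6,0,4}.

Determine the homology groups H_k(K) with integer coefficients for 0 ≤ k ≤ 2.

Take the total order 0 < 1 < 2 < 3 < 4 < 5 < 6 < 7 < 8 < 9 on the vertex set. Then K (dimension 2) consists of the simplices:

  0-simplices (10): [0], [1], [2], [3], [4], [5], [6], [7], [8], [9]
  1-simplices (30): (30 of them)
  2-simplices (20): (20 of them)

giving chain groups C_0 ≅ Z^10, C_1 ≅ Z^30, C_2 ≅ Z^20.

The boundary map ∂_1: C_1 → C_0 maps an edge to its endpoints' difference, ∂[p,q] = q − p. For instance
  ∂[1,8] = [8] − [1].
As a 10×30 matrix over Z this has rank 9, with invariant factors (1,1,1,1,1,1,1,1,1).

∂_2: C_2 → C_1 maps a triangle to the signed sum of its edges. For instance
  ∂[0,2,7] = [2,7] − [0,7] + [0,2],
  ∂[4,7,8] = [7,8] − [4,8] + [4,7].
The resulting 30×20 matrix has rank 20, and its Smith normal form has invariant factors (1,1,1,1,1,1,1,1,1,1,1,1,1,1,1,1,1,1,1,2).

Now H_k = ker ∂_k / im ∂_{k+1}, so:

  H_0: rank C_0 − rank ∂_1 = 10 − 9 = 1, and the invariant factors of ∂_1 are all 1, so H_0 = Z.
  H_1: rank ker ∂_1 − rank ∂_2 = (30 − 9) − 20 = 1, and ∂_2 has invariant factor 2 > 1, so H_1 = Z × Z/2.
  H_2: rank ker ∂_2 − rank ∂_3 = (20 − 20) − 0 = 0, and there is no ∂_3, so H_2 = 0.

As a check, the Euler characteristic is 10 − 30 + 20 = 0, which agrees with 1 − 1 + 0 = 0.
(K is a triangulation of the Klein bottle.)

H_0 ≅ Z,  H_1 ≅ Z × Z/2,  H_2 = 0.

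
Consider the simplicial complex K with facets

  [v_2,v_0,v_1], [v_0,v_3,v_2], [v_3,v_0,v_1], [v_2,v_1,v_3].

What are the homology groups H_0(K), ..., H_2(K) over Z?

Take the total order v_0 < v_1 < v_2 < v_3 on the vertex set. Then K (dimension 2) consists of the simplices:

  0-simplices (4): [v_0], [v_1], [v_2], [v_3]
  1-simplices (6): [v_0,v_1], [v_0,v_2], [v_0,v_3], [v_1,v_2], [v_1,v_3], [v_2,v_3]
  2-simplices (4): [v_0,v_1,v_2], [v_0,v_1,v_3], [v_0,v_2,v_3], [v_1,v_2,v_3]

Hence C_0 ≅ Z^4, C_1 ≅ Z^6, C_2 ≅ Z^4.

The boundary map ∂_1: C_1 → C_0 is given by ∂[p,q] = [q] − [p]. For instance
  ∂[v_1,v_3] = [v_3] − [v_1].
The resulting 4×6 matrix has rank 3, and its Smith normal form has invariant factors (1,1,1).

Boundary ∂_2: C_2 → C_1 acts by ∂[p,q,r] = [q,r] − [p,r] + [p,q]. For instance
  ∂[v_0,v_1,v_3] = [v_1,v_3] − [v_0,v_3] + [v_0,v_1],
  ∂[v_0,v_1,v_2] = [v_1,v_2] − [v_0,v_2] + [v_0,v_1].
As a 6×4 matrix over Z this has rank 3, with invariant factors (1,1,1).

Now H_k = ker ∂_k / im ∂_{k+1}, so:

  H_0: rank C_0 − rank ∂_1 = 4 − 3 = 1, and the invariant factors of ∂_1 are all 1, so H_0 = Z.
  H_1: rank ker ∂_1 − rank ∂_2 = (6 − 3) − 3 = 0, and the invariant factors of ∂_2 are all 1, so H_1 = 0.
  H_2: rank ker ∂_2 − rank ∂_3 = (4 − 3) − 0 = 1, and there is no ∂_3, so H_2 = Z.

H_0 = Z,  H_1 = 0,  H_2 = Z.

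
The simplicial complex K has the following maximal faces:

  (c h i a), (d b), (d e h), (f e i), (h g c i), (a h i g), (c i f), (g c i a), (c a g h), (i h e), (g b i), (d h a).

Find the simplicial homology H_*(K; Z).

H_0 ≅ Z,  H_1 ≅ Z,  H_2 = 0,  H_3 ≅ Z.

Order the vertices as a < b < c < d < e < f < g < h < i. Listing each simplex with vertices in this order, K has dimension 3 with simplices:

  0-simplices (9): a, b, c, d, e, f, g, h, i
  1-simplices (21): ac, ad, ag, ah, ai, bd, bg, bi, cf, cg, ch, ci, de, dh, ef, eh, ei, fi, gh, gi, hi
  2-simplices (16): acg, ach, aci, adh, agh, agi, ahi, bgi, cfi, cgh, cgi, chi, deh, efi, ehi, ghi
  3-simplices (5): acgh, acgi, achi, aghi, cghi

so the chain groups are C_0 ≅ Z^9, C_1 ≅ Z^21, C_2 ≅ Z^16, C_3 ≅ Z^5.

∂_1: C_1 → C_0 sends each edge [p,q] (with p < q) to q − p.
The 9×21 boundary matrix has rank 8 and Smith normal form diag(1,1,1,1,1,1,1,1).

Boundary ∂_2: C_2 → C_1 acts by ∂[p,q,r] = [q,r] − [p,r] + [p,q]. For instance
  ∂deh = eh − dh + de,
  ∂bgi = gi − bi + bg.
The 21×16 boundary matrix has rank 12 and Smith normal form diag(1,1,1,1,1,1,1,1,1,1,1,1).

Boundary ∂_3: C_3 → C_2 sends each 3-simplex σ to the alternating sum Σ_i (−1)^i (σ with its i-th vertex removed). For instance
  ∂acgh = cgh − agh + ach − acg,
  ∂aghi = ghi − ahi + agi − agh.
This gives a 16×5 integer matrix of rank 4; reducing to Smith normal form yields diagonal entries (1,1,1,1).

Now H_k = ker ∂_k / im ∂_{k+1}, so:

  H_0: rank C_0 − rank ∂_1 = 9 − 8 = 1, and the invariant factors of ∂_1 are all 1, so H_0 ≅ Z.
  H_1: rank ker ∂_1 − rank ∂_2 = (21 − 8) − 12 = 1, and the invariant factors of ∂_2 are all 1, so H_1 ≅ Z.
  H_2: rank ker ∂_2 − rank ∂_3 = (16 − 12) − 4 = 0, and the invariant factors of ∂_3 are all 1, so H_2 ≅ 0.
  H_3: rank ker ∂_3 − rank ∂_4 = (5 − 4) − 0 = 1, and there is no ∂_4, so H_3 ≅ Z.

As a check, the Euler characteristic is 9 − 21 + 16 − 5 = -1, which agrees with 1 − 1 + 0 − 1 = -1.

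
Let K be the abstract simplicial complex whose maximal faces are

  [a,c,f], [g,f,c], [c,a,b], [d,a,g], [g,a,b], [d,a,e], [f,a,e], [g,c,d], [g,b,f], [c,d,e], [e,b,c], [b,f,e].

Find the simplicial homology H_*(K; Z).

H_0 = Z,  H_1 = Z/2Z,  H_2 = 0.

Take the total order a < b < c < d < e < f < g on the vertex set. Then K (dimension 2) consists of the simplices:

  0-simplices (7): a, b, c, d, e, f, g
  1-simplices (18): ab, ac, ad, ae, af, ag, bc, be, bf, bg, cd, ce, cf, cg, de, dg, ef, fg
  2-simplices (12): abc, abg, acf, ade, adg, aef, bce, bef, bfg, cde, cdg, cfg

so the chain groups are C_0 ≅ Z^7, C_1 ≅ Z^18, C_2 ≅ Z^12.

Boundary ∂_1: C_1 → C_0 is given by ∂[p,q] = [q] − [p]. For instance
  ∂cg = g − c.
The resulting 7×18 matrix has rank 6, and its Smith normal form has invariant factors (1,1,1,1,1,1).

The boundary map ∂_2: C_2 → C_1 acts by ∂[p,q,r] = [q,r] − [p,r] + [p,q]. For instance
  ∂ade = de − ae + ad,
  ∂cfg = fg − cg + cf.
The 18×12 boundary matrix has rank 12 and Smith normal form diag(1,1,1,1,1,1,1,1,1,1,1,2).

Now H_k = ker ∂_k / im ∂_{k+1}, so:

  H_0: rank C_0 − rank ∂_1 = 7 − 6 = 1, and the invariant factors of ∂_1 are all 1, so H_0 = Z.
  H_1: rank ker ∂_1 − rank ∂_2 = (18 − 6) − 12 = 0, and ∂_2 has invariant factor 2 > 1, so H_1 = Z/2Z.
  H_2: rank ker ∂_2 − rank ∂_3 = (12 − 12) − 0 = 0, and there is no ∂_3, so H_2 = 0.

(K is a triangulation of the real projective plane RP^2.)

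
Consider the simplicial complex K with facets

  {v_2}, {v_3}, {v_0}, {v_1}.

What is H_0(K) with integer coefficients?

H_0 = Z^4.

We work with the vertex ordering v_0 < v_1 < v_2 < v_3. The simplices of K, each written with vertices in increasing order, are:

  0-simplices (4): [v_0], [v_1], [v_2], [v_3]

Hence C_0 ≅ Z^4.

Now H_k = ker ∂_k / im ∂_{k+1}, so:

  H_0: rank C_0 − rank ∂_1 = 4 − 0 = 4, and there is no ∂_1, so H_0 = Z^4.

(K is a triangulation of a set of 4 points.)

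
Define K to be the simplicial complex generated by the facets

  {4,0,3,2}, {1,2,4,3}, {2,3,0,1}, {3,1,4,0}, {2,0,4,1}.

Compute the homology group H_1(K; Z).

Order the vertices as 0 < 1 < 2 < 3 < 4. Listing each simplex with vertices in this order, K has dimension 3 with simplices:

  0-simplices (5): [0], [1], [2], [3], [4]
  1-simplices (10): [0,1], [0,2], [0,3], [0,4], [1,2], [1,3], [1,4], [2,3], [2,4], [3,4]
  2-simplices (10): [0,1,2], [0,1,3], [0,1,4], [0,2,3], [0,2,4], [0,3,4], [1,2,3], [1,2,4], [1,3,4], [2,3,4]
  3-simplices (5): [0,1,2,3], [0,1,2,4], [0,1,3,4], [0,2,3,4], [1,2,3,4]

Hence C_0 ≅ Z^5, C_1 ≅ Z^10, C_2 ≅ Z^10, C_3 ≅ Z^5.

The boundary map ∂_1: C_1 → C_0 is given by ∂[p,q] = [q] − [p]. For instance
  ∂[3,4] = [4] − [3].
This gives a 5×10 integer matrix of rank 4; reducing to Smith normal form yields diagonal entries (1,1,1,1).

Boundary ∂_2: C_2 → C_1 maps a triangle to the signed sum of its edges. For instance
  ∂[0,1,3] = [1,3] − [0,3] + [0,1],
  ∂[0,3,4] = [3,4] − [0,4] + [0,3].
The 10×10 boundary matrix has rank 6 and Smith normal form diag(1,1,1,1,1,1).

Boundary ∂_3: C_3 → C_2 sends each 3-simplex σ to the alternating sum Σ_i (−1)^i (σ with its i-th vertex removed). For instance
  ∂[0,1,3,4] = [1,3,4] − [0,3,4] + [0,1,4] − [0,1,3],
  ∂[0,2,3,4] = [2,3,4] − [0,3,4] + [0,2,4] − [0,2,3].
This gives a 10×5 integer matrix of rank 4; reducing to Smith normal form yields diagonal entries (1,1,1,1).

Computing H_k = (kernel of ∂_k) / (image of ∂_{k+1}):

  H_1: rank ker ∂_1 − rank ∂_2 = (10 − 4) − 6 = 0, and the invariant factors of ∂_2 are all 1, so H_1 = 0.

H_1 = 0.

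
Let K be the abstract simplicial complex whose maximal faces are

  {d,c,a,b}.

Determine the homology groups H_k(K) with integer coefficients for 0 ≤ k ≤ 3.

Order the vertices as a < b < c < d. Listing each simplex with vertices in this order, K has dimension 3 with simplices:

  0-simplices (4): a, b, c, d
  1-simplices (6): ab, ac, ad, bc, bd, cd
  2-simplices (4): abc, abd, acd, bcd
  3-simplices (1): abcd

giving chain groups C_0 ≅ Z^4, C_1 ≅ Z^6, C_2 ≅ Z^4, C_3 ≅ Z^1.

∂_1: C_1 → C_0 maps an edge to its endpoints' difference, ∂[p,q] = q − p.
As a 4×6 matrix over Z this has rank 3, with invariant factors (1,1,1).

∂_2: C_2 → C_1 sends each 2-simplex [p,q,r] to [q,r] − [p,r] + [p,q]. For instance
  ∂abd = bd − ad + ab,
  ∂bcd = cd − bd + bc.
As a 6×4 matrix over Z this has rank 3, with invariant factors (1,1,1).

∂_3: C_3 → C_2 sends each 3-simplex σ to the alternating sum Σ_i (−1)^i (σ with its i-th vertex removed). For instance
  ∂abcd = bcd − acd + abd − abc.
The resulting 4×1 matrix has rank 1, and its Smith normal form has invariant factors (1).

Computing H_k = (kernel of ∂_k) / (image of ∂_{k+1}):

  H_0: rank C_0 − rank ∂_1 = 4 − 3 = 1, and the invariant factors of ∂_1 are all 1, so H_0 ≅ Z.
  H_1: rank ker ∂_1 − rank ∂_2 = (6 − 3) − 3 = 0, and the invariant factors of ∂_2 are all 1, so H_1 ≅ 0.
  H_2: rank ker ∂_2 − rank ∂_3 = (4 − 3) − 1 = 0, and the invariant factors of ∂_3 are all 1, so H_2 ≅ 0.
  H_3: rank ker ∂_3 − rank ∂_4 = (1 − 1) − 0 = 0, and there is no ∂_4, so H_3 ≅ 0.

H_0 ≅ Z,  H_1 = 0,  H_2 = 0,  H_3 = 0.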